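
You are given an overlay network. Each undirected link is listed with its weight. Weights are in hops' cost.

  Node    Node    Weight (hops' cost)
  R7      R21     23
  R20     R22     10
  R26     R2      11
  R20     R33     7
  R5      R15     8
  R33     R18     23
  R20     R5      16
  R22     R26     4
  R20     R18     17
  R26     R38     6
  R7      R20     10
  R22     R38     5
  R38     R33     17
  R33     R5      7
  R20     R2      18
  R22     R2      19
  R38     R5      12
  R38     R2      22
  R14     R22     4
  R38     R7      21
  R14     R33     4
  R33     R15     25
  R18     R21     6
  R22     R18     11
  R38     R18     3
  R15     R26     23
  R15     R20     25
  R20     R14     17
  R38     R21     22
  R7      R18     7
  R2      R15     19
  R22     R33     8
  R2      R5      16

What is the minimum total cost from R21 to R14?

Shortest distances from R21:
R21: 0
R18: 6  (via R21)
R38: 9  (via R18)
R7: 13  (via R18)
R22: 14  (via R38)
R26: 15  (via R38)
R14: 18  (via R22)
Shortest route: R21–R18–R38–R22–R14 = 18 hops' cost.

18 hops' cost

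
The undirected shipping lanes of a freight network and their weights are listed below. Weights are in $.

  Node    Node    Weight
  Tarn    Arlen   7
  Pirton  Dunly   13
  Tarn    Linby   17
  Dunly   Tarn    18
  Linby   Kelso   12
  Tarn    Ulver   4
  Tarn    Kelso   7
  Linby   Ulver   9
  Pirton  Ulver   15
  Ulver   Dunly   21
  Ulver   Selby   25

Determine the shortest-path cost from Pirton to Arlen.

$26

Enumerating some paths:
Pirton → Ulver → Tarn → Arlen: 15+4+7 = 26
Pirton → Dunly → Tarn → Arlen: 13+18+7 = 38
Pirton → Dunly → Ulver → Tarn → Arlen: 13+21+4+7 = 45
Pirton → Ulver → Linby → Tarn → Arlen: 15+9+17+7 = 48
The minimum is $26 via Pirton → Ulver → Tarn → Arlen.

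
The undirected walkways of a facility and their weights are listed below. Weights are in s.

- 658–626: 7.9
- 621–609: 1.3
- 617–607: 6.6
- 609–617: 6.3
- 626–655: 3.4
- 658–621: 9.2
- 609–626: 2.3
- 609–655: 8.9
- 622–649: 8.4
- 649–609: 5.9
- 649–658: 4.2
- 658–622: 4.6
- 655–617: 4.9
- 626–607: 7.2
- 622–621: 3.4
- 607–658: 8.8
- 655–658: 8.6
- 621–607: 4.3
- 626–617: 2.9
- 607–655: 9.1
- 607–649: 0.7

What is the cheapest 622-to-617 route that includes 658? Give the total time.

15.4 s

Best 622 to 658: 622 → 658 costing 4.6
Best 658 to 617: 658 → 626 → 617 costing 10.8
Total via 658: 4.6 + 10.8 = 15.4 s.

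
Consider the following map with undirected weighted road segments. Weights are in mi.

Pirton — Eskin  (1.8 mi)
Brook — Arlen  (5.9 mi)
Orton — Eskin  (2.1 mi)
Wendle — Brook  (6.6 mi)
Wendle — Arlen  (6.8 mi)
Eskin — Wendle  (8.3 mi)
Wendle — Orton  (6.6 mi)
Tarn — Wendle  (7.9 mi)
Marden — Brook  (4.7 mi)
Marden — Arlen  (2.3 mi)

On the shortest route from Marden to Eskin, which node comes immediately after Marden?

Enumerating some paths:
Marden - Arlen - Wendle - Eskin: 2.3+6.8+8.3 = 17.4
Marden - Brook - Wendle - Orton - Eskin: 4.7+6.6+6.6+2.1 = 20
Marden - Arlen - Wendle - Orton - Eskin: 2.3+6.8+6.6+2.1 = 17.8
Marden - Brook - Wendle - Eskin: 4.7+6.6+8.3 = 19.6
Cheapest is Marden - Arlen - Wendle - Eskin at 17.4 mi.
So from Marden the first move is to Arlen.

Arlen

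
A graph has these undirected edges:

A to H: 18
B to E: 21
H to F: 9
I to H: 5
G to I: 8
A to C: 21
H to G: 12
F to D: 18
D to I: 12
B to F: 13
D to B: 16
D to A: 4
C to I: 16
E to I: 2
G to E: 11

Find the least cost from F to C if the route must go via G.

Shortest F→G: F → H → G = 21
Shortest G→C: G → I → C = 24
Total via G: 21 + 24 = 45.

45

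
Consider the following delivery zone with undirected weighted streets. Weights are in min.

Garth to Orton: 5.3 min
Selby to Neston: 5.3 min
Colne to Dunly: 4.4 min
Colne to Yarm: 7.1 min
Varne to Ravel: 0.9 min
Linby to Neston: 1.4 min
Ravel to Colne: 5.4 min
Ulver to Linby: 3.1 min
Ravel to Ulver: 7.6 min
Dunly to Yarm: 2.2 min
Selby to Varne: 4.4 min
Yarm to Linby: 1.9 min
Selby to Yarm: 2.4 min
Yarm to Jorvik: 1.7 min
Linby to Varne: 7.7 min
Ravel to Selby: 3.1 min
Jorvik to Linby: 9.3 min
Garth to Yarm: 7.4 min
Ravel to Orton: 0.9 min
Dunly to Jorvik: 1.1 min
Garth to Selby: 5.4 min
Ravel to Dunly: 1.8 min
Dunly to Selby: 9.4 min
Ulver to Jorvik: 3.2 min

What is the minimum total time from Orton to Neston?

Compare a few routes:
Orton - Ravel - Selby - Neston: 0.9+3.1+5.3 = 9.3
Orton - Ravel - Dunly - Jorvik - Yarm - Linby - Neston: 0.9+1.8+1.1+1.7+1.9+1.4 = 8.8
Orton - Ravel - Dunly - Yarm - Linby - Neston: 0.9+1.8+2.2+1.9+1.4 = 8.2
The minimum is 8.2 min via Orton - Ravel - Dunly - Yarm - Linby - Neston.

8.2 min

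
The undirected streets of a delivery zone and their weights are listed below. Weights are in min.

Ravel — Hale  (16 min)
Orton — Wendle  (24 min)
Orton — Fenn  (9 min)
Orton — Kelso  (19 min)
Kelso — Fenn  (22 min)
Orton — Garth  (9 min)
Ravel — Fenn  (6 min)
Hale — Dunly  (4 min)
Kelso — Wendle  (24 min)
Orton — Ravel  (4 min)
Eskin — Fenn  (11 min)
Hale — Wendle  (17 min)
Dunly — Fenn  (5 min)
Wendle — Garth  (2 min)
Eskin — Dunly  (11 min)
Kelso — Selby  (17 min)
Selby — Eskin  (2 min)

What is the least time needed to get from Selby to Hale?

17 min

Enumerating some paths:
Selby → Eskin → Dunly → Hale: 2+11+4 = 17
Selby → Eskin → Fenn → Dunly → Hale: 2+11+5+4 = 22
The minimum is 17 min via Selby → Eskin → Dunly → Hale.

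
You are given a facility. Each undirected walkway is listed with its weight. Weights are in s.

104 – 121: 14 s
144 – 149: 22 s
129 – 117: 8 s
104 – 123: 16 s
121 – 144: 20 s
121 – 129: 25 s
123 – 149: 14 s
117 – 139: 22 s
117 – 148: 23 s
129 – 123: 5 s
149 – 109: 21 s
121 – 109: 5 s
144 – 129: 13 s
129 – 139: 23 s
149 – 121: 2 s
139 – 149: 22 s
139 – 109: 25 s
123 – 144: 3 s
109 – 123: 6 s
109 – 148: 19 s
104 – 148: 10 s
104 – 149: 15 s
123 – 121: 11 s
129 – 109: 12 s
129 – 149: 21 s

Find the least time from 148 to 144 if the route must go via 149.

41 s

Shortest 148→149: 148 → 104 → 149 = 25
Shortest 149→144: 149 → 121 → 123 → 144 = 16
Total via 149: 25 + 16 = 41 s.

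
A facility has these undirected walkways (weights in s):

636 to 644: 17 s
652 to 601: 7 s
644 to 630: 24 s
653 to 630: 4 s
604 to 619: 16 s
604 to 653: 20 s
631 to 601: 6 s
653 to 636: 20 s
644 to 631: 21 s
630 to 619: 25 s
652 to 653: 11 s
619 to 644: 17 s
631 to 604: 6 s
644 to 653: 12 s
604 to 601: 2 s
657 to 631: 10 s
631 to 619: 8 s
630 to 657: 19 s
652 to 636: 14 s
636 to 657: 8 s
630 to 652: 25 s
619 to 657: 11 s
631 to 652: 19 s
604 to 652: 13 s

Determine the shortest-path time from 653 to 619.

Enumerating some paths:
653 → 630 → 619: 4+25 = 29
653 → 604 → 631 → 619: 20+6+8 = 34
653 → 652 → 601 → 631 → 619: 11+7+6+8 = 32
Cheapest is 653 → 630 → 619 at 29 s.

29 s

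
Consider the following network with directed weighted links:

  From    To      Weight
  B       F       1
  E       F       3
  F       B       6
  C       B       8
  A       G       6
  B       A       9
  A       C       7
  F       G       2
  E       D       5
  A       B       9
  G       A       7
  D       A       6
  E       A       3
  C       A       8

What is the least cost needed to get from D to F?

16

Candidate routes:
D - A - B - F: 6+9+1 = 16
D - A - C - B - F: 6+7+8+1 = 22
The minimum is 16 via D - A - B - F.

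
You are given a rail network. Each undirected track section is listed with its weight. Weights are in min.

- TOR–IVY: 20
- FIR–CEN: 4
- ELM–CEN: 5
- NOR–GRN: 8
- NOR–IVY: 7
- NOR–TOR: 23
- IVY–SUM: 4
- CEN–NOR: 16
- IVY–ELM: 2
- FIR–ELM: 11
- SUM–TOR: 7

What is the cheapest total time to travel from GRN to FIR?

Shortest distances from GRN:
GRN: 0
NOR: 8  (via GRN)
IVY: 15  (via NOR)
ELM: 17  (via IVY)
SUM: 19  (via IVY)
CEN: 22  (via ELM)
TOR: 26  (via SUM)
FIR: 26  (via CEN)
Shortest route: GRN–NOR–IVY–ELM–CEN–FIR = 26 min.

26 min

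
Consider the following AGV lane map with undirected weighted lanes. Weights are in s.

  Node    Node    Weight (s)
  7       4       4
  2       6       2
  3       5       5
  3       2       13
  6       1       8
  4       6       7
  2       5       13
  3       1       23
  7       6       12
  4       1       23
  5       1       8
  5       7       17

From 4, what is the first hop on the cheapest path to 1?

6

Compare a few routes:
4 → 1: 23 = 23
4 → 7 → 6 → 1: 4+12+8 = 24
4 → 6 → 1: 7+8 = 15
Cheapest is 4 → 6 → 1 at 15 s.
So from 4 the first move is to 6.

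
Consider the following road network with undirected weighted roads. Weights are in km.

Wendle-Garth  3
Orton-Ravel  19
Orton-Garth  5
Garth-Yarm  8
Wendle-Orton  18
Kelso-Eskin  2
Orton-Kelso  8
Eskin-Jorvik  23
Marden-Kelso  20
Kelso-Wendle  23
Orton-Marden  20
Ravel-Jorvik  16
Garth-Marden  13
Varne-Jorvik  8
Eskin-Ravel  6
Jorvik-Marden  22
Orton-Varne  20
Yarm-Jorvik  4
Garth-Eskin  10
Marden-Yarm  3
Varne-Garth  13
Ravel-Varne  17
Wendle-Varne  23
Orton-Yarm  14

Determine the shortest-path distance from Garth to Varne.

Running Dijkstra from Garth:
Garth: 0
Wendle: 3  (via Garth)
Orton: 5  (via Garth)
Yarm: 8  (via Garth)
Eskin: 10  (via Garth)
Marden: 11  (via Yarm)
Jorvik: 12  (via Yarm)
Kelso: 12  (via Eskin)
Varne: 13  (via Garth)
Shortest route: Garth → Varne = 13 km.

13 km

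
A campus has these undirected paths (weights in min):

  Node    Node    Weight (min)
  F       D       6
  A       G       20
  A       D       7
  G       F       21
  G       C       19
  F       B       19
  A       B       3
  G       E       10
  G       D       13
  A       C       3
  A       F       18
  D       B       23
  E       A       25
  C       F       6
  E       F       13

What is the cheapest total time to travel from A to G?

20 min

Settle nodes by increasing distance from A:
A: 0
B: 3  (via A)
C: 3  (via A)
D: 7  (via A)
F: 9  (via C)
G: 20  (via A)
Shortest route: A–G = 20 min.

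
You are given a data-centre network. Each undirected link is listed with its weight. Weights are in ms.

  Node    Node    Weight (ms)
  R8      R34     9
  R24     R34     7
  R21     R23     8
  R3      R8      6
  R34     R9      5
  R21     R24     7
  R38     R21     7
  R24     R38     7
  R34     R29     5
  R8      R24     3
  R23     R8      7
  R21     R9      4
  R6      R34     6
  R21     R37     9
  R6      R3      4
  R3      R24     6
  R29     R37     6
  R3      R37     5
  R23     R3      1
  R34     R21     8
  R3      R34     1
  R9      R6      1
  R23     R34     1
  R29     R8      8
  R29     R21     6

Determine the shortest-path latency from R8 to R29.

8 ms

Enumerating some paths:
R8–R3–R34–R29: 6+1+5 = 12
R8–R29: 8 = 8
Cheapest is R8–R29 at 8 ms.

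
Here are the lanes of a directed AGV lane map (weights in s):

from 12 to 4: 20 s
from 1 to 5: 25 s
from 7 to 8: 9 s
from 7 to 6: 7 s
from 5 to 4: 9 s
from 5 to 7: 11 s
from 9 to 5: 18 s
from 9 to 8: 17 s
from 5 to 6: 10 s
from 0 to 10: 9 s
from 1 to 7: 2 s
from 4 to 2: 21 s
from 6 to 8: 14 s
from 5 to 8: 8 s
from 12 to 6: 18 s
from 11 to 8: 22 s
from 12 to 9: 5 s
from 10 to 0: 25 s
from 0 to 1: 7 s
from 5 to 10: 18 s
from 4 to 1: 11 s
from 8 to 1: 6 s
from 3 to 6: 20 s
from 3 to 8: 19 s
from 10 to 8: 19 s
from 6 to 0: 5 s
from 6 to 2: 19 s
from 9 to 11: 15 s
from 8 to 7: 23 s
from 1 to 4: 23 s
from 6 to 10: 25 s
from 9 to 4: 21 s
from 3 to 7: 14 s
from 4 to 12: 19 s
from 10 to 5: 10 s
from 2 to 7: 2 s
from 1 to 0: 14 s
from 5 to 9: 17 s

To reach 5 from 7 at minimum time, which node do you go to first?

6

Compare a few routes:
7–8–1–5: 9+6+25 = 40
7–6–0–10–5: 7+5+9+10 = 31
7–6–10–5: 7+25+10 = 42
The minimum is 31 s via 7–6–0–10–5.
So from 7 the first move is to 6.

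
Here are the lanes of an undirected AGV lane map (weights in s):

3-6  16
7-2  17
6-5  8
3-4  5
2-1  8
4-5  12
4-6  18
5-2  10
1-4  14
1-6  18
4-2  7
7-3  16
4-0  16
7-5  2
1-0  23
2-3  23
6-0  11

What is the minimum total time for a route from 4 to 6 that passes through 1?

Shortest 4→1: 4 → 1 = 14
Best 1 to 6: 1 → 6 costing 18
Total via 1: 14 + 18 = 32 s.

32 s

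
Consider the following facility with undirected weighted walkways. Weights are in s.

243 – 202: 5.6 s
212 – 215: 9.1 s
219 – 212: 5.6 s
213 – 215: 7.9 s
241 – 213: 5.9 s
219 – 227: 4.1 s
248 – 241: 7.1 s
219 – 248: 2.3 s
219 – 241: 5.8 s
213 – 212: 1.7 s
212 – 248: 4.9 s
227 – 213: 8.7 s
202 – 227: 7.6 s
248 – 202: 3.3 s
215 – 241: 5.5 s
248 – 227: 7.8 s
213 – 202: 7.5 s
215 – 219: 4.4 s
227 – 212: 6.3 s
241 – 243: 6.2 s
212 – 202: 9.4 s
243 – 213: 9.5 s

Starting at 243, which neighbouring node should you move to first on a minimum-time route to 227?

202

Enumerating some paths:
243 → 202 → 248 → 219 → 227: 5.6+3.3+2.3+4.1 = 15.3
243 → 241 → 219 → 227: 6.2+5.8+4.1 = 16.1
243 → 202 → 227: 5.6+7.6 = 13.2
The minimum is 13.2 s via 243 → 202 → 227.
So from 243 the first move is to 202.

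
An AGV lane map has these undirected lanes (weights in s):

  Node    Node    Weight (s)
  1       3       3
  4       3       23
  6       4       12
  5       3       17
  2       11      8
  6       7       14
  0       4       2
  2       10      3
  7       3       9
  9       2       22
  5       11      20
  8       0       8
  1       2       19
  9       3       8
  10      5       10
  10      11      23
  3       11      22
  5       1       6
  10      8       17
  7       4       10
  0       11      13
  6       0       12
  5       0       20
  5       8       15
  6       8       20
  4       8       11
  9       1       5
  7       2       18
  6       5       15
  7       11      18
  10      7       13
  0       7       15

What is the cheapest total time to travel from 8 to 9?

26 s

Shortest distances from 8:
8: 0
0: 8  (via 8)
4: 10  (via 0)
5: 15  (via 8)
10: 17  (via 8)
2: 20  (via 10)
6: 20  (via 8)
7: 20  (via 4)
1: 21  (via 5)
11: 21  (via 0)
3: 24  (via 1)
9: 26  (via 1)
Shortest route: 8–5–1–9 = 26 s.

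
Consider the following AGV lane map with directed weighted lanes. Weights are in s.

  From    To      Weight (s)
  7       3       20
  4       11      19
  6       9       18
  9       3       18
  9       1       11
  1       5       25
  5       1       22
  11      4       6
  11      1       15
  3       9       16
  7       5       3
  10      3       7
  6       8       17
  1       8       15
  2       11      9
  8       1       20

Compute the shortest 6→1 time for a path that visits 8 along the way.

Best 6 to 8: 6 → 8 costing 17
Best 8 to 1: 8 → 1 costing 20
Total via 8: 17 + 20 = 37 s.

37 s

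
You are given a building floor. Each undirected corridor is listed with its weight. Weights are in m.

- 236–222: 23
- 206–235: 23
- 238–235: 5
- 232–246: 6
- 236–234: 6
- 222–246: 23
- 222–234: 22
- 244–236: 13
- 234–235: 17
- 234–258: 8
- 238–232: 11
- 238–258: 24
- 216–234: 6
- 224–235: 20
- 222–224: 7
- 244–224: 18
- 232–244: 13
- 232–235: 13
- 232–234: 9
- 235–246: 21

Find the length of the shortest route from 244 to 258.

Running Dijkstra from 244:
244: 0
232: 13  (via 244)
236: 13  (via 244)
224: 18  (via 244)
246: 19  (via 232)
234: 19  (via 236)
238: 24  (via 232)
222: 25  (via 224)
216: 25  (via 234)
235: 26  (via 232)
258: 27  (via 234)
Shortest route: 244 → 236 → 234 → 258 = 27 m.

27 m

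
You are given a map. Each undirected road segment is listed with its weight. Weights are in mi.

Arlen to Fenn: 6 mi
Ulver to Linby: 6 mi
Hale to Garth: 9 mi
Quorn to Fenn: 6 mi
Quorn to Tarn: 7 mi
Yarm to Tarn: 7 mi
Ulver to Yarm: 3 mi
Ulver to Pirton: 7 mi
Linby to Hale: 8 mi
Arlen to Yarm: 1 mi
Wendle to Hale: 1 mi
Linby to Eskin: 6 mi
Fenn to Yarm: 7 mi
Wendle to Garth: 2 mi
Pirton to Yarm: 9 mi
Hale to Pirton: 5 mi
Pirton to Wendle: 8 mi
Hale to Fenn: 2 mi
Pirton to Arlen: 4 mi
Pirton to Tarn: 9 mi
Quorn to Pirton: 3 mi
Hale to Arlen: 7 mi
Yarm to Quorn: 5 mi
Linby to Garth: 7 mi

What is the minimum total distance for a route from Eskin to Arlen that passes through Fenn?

Best Eskin to Fenn: Eskin → Linby → Hale → Fenn costing 16
Shortest Fenn→Arlen: Fenn → Arlen = 6
Total via Fenn: 16 + 6 = 22 mi.

22 mi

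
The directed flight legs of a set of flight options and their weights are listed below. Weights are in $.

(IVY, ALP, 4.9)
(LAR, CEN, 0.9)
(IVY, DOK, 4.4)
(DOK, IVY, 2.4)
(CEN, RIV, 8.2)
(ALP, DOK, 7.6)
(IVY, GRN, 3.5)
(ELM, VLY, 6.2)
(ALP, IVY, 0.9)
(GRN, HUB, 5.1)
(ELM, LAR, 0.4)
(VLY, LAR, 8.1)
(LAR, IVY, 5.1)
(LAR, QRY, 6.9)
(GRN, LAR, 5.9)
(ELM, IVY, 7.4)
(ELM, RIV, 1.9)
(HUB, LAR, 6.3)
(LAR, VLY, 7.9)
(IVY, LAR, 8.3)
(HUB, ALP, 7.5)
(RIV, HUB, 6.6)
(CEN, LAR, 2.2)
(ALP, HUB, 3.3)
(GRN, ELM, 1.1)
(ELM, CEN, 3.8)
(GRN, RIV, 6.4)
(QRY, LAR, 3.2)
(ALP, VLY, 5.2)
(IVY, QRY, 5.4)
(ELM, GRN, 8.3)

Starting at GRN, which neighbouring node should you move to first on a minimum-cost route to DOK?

Compare a few routes:
GRN → ELM → LAR → IVY → DOK: 1.1+0.4+5.1+4.4 = 11
GRN → ELM → IVY → DOK: 1.1+7.4+4.4 = 12.9
Cheapest is GRN → ELM → LAR → IVY → DOK at $11.
So from GRN the first move is to ELM.

ELM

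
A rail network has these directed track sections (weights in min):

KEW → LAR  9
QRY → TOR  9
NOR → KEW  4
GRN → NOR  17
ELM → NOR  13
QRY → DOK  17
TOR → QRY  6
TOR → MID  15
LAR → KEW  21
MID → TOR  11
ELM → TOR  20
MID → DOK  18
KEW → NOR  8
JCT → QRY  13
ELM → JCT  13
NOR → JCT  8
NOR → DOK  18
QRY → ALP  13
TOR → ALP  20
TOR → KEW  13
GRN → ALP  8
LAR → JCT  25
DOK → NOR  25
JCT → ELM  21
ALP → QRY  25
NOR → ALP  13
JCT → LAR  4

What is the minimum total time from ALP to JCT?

63 min

Enumerating some paths:
ALP - QRY - TOR - MID - DOK - NOR - JCT: 25+9+15+18+25+8 = 100
ALP - QRY - TOR - KEW - LAR - JCT: 25+9+13+9+25 = 81
ALP - QRY - DOK - NOR - JCT: 25+17+25+8 = 75
ALP - QRY - TOR - KEW - NOR - JCT: 25+9+13+8+8 = 63
The minimum is 63 min via ALP - QRY - TOR - KEW - NOR - JCT.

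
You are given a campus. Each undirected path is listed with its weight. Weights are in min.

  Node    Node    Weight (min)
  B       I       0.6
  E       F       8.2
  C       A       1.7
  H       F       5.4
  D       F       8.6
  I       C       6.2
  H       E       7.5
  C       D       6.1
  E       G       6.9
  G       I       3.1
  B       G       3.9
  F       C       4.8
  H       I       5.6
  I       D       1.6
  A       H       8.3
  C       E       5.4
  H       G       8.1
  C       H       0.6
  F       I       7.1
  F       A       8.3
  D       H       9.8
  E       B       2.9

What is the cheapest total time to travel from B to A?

8.5 min

Compare a few routes:
B → I → C → A: 0.6+6.2+1.7 = 8.5
B → E → C → A: 2.9+5.4+1.7 = 10
Cheapest is B → I → C → A at 8.5 min.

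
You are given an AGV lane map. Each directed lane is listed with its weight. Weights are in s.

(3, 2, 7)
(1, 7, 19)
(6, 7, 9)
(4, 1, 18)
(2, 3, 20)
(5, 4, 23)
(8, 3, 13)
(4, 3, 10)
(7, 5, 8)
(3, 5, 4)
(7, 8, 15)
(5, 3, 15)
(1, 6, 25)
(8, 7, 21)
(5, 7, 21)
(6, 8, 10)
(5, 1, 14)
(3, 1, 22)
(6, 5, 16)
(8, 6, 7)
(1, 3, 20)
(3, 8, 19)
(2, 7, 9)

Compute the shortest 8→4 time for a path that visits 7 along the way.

47 s

Shortest 8→7: 8–6–7 = 16
Shortest 7→4: 7–5–4 = 31
Total via 7: 16 + 31 = 47 s.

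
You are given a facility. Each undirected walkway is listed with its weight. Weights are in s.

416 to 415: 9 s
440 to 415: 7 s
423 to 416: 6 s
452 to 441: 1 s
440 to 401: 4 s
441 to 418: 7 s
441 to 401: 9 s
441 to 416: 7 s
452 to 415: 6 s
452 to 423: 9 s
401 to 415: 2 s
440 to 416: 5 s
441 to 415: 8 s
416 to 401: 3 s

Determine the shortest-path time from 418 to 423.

17 s

Enumerating some paths:
418–441–401–416–423: 7+9+3+6 = 25
418–441–416–423: 7+7+6 = 20
418–441–452–415–401–416–423: 7+1+6+2+3+6 = 25
418–441–452–423: 7+1+9 = 17
Cheapest is 418–441–452–423 at 17 s.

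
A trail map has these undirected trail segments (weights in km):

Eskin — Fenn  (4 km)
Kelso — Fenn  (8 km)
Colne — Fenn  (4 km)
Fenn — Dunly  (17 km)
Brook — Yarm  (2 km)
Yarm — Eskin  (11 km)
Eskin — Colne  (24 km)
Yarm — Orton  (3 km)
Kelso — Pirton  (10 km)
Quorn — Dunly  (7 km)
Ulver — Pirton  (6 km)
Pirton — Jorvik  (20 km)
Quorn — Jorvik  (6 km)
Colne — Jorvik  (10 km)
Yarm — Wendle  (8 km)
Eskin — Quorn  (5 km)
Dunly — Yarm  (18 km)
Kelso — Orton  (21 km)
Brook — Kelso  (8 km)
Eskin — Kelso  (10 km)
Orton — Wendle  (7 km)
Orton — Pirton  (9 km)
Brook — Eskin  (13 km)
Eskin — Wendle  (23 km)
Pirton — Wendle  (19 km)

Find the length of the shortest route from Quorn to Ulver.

Shortest distances from Quorn:
Quorn: 0
Eskin: 5  (via Quorn)
Jorvik: 6  (via Quorn)
Dunly: 7  (via Quorn)
Fenn: 9  (via Eskin)
Colne: 13  (via Fenn)
Kelso: 15  (via Eskin)
Yarm: 16  (via Eskin)
Brook: 18  (via Eskin)
Orton: 19  (via Yarm)
Wendle: 24  (via Yarm)
Pirton: 25  (via Kelso)
Ulver: 31  (via Pirton)
Shortest route: Quorn → Eskin → Kelso → Pirton → Ulver = 31 km.

31 km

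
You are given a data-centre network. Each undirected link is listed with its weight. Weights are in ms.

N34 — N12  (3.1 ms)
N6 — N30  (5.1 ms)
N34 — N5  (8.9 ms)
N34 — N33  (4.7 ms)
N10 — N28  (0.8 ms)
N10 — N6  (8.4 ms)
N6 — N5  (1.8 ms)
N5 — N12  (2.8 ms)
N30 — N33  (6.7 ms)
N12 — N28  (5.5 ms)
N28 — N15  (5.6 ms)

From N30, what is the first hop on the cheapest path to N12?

Candidate routes:
N30 → N6 → N5 → N12: 5.1+1.8+2.8 = 9.7
N30 → N33 → N34 → N12: 6.7+4.7+3.1 = 14.5
Cheapest is N30 → N6 → N5 → N12 at 9.7 ms.
So from N30 the first move is to N6.

N6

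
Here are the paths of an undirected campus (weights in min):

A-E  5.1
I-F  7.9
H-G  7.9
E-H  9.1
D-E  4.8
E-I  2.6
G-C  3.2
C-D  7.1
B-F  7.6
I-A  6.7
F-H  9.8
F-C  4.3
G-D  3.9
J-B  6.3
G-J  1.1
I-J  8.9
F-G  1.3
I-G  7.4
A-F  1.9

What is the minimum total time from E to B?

14.6 min

Compare a few routes:
E → A → F → B: 5.1+1.9+7.6 = 14.6
E → A → F → G → J → B: 5.1+1.9+1.3+1.1+6.3 = 15.7
Cheapest is E → A → F → B at 14.6 min.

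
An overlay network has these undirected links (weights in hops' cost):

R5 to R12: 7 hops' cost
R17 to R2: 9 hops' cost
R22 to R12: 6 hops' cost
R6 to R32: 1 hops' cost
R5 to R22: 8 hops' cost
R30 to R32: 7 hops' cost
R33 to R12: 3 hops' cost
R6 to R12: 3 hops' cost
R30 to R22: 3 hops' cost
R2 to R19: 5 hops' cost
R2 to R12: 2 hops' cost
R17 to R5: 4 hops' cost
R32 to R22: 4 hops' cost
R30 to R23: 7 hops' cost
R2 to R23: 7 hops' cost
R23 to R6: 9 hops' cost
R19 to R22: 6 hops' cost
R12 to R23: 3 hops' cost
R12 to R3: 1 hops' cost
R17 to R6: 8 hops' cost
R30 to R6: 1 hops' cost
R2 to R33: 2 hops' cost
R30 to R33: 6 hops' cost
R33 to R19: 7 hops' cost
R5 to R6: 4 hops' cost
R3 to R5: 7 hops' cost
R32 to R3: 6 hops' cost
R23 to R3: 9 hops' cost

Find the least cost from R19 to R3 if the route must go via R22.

Shortest R19→R22: R19–R22 = 6
Shortest R22→R3: R22–R12–R3 = 7
Total via R22: 6 + 7 = 13 hops' cost.

13 hops' cost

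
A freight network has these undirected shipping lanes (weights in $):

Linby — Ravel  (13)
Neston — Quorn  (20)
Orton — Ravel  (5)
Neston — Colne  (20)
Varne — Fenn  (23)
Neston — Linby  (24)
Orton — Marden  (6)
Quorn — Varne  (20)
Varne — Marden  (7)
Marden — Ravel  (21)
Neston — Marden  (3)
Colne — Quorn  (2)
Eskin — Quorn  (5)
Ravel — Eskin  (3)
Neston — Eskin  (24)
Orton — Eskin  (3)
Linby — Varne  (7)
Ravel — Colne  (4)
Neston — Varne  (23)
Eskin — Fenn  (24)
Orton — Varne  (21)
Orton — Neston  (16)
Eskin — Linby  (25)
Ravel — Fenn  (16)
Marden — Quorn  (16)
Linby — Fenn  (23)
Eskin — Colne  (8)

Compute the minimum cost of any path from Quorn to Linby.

$19

Running Dijkstra from Quorn:
Quorn: 0
Colne: 2  (via Quorn)
Eskin: 5  (via Quorn)
Ravel: 6  (via Colne)
Orton: 8  (via Eskin)
Marden: 14  (via Orton)
Neston: 17  (via Marden)
Linby: 19  (via Ravel)
Shortest route: Quorn–Colne–Ravel–Linby = $19.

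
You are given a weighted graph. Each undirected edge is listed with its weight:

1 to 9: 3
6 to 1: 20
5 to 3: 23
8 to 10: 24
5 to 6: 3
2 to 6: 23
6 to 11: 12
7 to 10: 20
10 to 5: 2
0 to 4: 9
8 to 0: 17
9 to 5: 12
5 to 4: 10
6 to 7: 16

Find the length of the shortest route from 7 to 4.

Running Dijkstra from 7:
7: 0
6: 16  (via 7)
5: 19  (via 6)
10: 20  (via 7)
11: 28  (via 6)
4: 29  (via 5)
Shortest route: 7 → 6 → 5 → 4 = 29.

29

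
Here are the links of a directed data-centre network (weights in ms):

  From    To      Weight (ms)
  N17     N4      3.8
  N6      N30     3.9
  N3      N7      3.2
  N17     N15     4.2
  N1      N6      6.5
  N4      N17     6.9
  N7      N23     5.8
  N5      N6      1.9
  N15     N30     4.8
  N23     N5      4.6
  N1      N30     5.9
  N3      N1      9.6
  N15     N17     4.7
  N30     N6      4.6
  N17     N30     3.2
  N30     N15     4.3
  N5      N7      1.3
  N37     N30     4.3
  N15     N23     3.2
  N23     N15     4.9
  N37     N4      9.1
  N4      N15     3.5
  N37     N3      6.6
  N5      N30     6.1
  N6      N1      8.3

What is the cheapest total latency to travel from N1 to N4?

Settle nodes by increasing distance from N1:
N1: 0
N30: 5.9  (via N1)
N6: 6.5  (via N1)
N15: 10.2  (via N30)
N23: 13.4  (via N15)
N17: 14.9  (via N15)
N5: 18  (via N23)
N4: 18.7  (via N17)
Shortest route: N1–N30–N15–N17–N4 = 18.7 ms.

18.7 ms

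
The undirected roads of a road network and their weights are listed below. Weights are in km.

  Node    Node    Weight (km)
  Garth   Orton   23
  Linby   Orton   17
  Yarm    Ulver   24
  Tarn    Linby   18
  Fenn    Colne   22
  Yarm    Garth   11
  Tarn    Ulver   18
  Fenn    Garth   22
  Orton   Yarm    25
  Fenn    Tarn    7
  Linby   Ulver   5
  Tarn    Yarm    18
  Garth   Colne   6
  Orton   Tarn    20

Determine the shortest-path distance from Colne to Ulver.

41 km

Shortest distances from Colne:
Colne: 0
Garth: 6  (via Colne)
Yarm: 17  (via Garth)
Fenn: 22  (via Colne)
Orton: 29  (via Garth)
Tarn: 29  (via Fenn)
Ulver: 41  (via Yarm)
Shortest route: Colne–Garth–Yarm–Ulver = 41 km.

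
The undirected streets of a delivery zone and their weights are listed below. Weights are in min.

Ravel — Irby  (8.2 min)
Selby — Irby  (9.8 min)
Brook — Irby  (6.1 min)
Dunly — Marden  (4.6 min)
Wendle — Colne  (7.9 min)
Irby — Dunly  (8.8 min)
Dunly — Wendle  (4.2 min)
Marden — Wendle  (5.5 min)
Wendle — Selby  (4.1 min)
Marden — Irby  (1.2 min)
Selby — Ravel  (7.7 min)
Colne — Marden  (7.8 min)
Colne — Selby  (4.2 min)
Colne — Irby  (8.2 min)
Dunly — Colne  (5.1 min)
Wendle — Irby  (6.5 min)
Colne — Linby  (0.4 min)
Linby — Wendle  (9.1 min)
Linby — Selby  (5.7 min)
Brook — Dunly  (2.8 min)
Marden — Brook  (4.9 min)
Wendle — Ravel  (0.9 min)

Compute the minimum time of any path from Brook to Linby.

Shortest distances from Brook:
Brook: 0
Dunly: 2.8  (via Brook)
Marden: 4.9  (via Brook)
Irby: 6.1  (via Brook)
Wendle: 7  (via Dunly)
Ravel: 7.9  (via Wendle)
Colne: 7.9  (via Dunly)
Linby: 8.3  (via Colne)
Shortest route: Brook → Dunly → Colne → Linby = 8.3 min.

8.3 min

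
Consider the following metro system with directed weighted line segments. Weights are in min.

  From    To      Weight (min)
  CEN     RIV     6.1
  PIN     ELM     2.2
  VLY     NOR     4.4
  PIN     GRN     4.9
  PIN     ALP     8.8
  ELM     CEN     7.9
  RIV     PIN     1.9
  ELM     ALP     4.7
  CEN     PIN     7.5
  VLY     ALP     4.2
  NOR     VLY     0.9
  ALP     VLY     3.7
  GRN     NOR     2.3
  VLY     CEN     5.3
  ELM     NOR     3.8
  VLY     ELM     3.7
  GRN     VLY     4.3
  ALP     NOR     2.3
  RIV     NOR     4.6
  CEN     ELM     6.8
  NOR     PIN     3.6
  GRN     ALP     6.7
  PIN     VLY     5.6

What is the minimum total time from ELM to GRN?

12.3 min

Running Dijkstra from ELM:
ELM: 0
NOR: 3.8  (via ELM)
VLY: 4.7  (via NOR)
ALP: 4.7  (via ELM)
PIN: 7.4  (via NOR)
CEN: 7.9  (via ELM)
GRN: 12.3  (via PIN)
Shortest route: ELM → NOR → PIN → GRN = 12.3 min.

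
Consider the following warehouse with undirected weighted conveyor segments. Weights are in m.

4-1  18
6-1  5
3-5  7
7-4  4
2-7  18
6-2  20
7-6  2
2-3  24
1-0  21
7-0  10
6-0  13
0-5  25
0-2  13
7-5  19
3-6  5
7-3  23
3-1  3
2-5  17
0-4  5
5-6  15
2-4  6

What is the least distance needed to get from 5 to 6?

12 m

Settle nodes by increasing distance from 5:
5: 0
3: 7  (via 5)
1: 10  (via 3)
6: 12  (via 3)
Shortest route: 5–3–6 = 12 m.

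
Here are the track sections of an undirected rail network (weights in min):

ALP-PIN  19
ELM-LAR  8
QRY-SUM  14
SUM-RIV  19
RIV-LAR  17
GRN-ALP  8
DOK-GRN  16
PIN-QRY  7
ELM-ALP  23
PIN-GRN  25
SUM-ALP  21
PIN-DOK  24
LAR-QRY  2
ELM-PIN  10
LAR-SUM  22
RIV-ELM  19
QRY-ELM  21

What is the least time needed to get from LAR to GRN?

34 min

Shortest distances from LAR:
LAR: 0
QRY: 2  (via LAR)
ELM: 8  (via LAR)
PIN: 9  (via QRY)
SUM: 16  (via QRY)
RIV: 17  (via LAR)
ALP: 28  (via PIN)
DOK: 33  (via PIN)
GRN: 34  (via PIN)
Shortest route: LAR → QRY → PIN → GRN = 34 min.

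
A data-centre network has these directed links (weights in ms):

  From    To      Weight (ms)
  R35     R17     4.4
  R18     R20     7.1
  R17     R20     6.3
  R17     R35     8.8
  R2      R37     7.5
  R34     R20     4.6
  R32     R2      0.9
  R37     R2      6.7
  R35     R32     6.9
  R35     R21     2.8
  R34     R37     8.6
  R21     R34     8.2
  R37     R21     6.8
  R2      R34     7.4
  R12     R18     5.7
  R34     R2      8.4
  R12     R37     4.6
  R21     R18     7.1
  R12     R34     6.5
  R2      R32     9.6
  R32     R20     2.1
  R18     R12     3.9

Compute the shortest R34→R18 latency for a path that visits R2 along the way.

Shortest R34→R2: R34–R2 = 8.4
Shortest R2→R18: R2–R37–R21–R18 = 21.4
Total via R2: 8.4 + 21.4 = 29.8 ms.

29.8 ms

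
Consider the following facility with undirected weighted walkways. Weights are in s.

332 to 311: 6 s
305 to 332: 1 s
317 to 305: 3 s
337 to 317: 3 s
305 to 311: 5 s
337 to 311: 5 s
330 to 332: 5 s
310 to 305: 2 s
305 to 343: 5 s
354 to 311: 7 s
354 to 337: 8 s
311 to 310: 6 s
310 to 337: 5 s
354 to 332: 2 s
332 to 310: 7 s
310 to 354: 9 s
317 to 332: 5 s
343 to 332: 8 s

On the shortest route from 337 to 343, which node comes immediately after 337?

Candidate routes:
337–310–305–343: 5+2+5 = 12
337–317–305–343: 3+3+5 = 11
The minimum is 11 s via 337–317–305–343.
So from 337 the first move is to 317.

317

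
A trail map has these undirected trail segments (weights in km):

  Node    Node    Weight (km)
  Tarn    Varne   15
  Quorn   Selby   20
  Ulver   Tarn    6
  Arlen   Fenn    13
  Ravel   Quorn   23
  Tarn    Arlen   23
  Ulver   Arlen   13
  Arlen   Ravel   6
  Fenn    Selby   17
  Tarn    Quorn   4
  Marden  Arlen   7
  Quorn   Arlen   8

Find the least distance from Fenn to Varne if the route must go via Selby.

56 km

Shortest Fenn→Selby: Fenn → Selby = 17
Shortest Selby→Varne: Selby → Quorn → Tarn → Varne = 39
Total via Selby: 17 + 39 = 56 km.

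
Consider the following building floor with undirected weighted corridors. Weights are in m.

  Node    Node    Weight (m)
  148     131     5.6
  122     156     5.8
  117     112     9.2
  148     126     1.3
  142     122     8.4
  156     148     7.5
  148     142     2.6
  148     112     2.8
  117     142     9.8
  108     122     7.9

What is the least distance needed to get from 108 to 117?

26.1 m

Running Dijkstra from 108:
108: 0
122: 7.9  (via 108)
156: 13.7  (via 122)
142: 16.3  (via 122)
148: 18.9  (via 142)
126: 20.2  (via 148)
112: 21.7  (via 148)
131: 24.5  (via 148)
117: 26.1  (via 142)
Shortest route: 108 → 122 → 142 → 117 = 26.1 m.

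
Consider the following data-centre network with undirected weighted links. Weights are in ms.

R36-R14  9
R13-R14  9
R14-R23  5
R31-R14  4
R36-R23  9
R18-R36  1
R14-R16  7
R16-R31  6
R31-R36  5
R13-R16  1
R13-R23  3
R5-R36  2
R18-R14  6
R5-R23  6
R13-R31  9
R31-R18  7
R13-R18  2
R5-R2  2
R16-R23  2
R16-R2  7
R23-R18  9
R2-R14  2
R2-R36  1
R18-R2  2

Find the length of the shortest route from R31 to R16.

6 ms

Candidate routes:
R31–R16: 6 = 6
R31–R13–R16: 9+1 = 10
R31–R36–R18–R13–R16: 5+1+2+1 = 9
Cheapest is R31–R16 at 6 ms.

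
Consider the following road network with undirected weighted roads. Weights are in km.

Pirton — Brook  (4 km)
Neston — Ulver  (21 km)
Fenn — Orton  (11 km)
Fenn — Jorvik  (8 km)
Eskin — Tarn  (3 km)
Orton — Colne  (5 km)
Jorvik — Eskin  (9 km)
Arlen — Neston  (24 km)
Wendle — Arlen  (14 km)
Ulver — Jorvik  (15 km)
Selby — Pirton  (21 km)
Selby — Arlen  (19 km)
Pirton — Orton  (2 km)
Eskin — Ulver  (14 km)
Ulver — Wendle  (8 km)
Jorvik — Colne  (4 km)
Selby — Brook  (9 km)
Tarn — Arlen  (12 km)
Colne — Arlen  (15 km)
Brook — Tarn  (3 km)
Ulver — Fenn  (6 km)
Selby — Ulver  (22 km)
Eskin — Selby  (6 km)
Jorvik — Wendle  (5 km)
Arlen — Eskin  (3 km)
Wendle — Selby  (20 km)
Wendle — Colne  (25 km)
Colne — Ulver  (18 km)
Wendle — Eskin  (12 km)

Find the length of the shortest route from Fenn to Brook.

Running Dijkstra from Fenn:
Fenn: 0
Ulver: 6  (via Fenn)
Jorvik: 8  (via Fenn)
Orton: 11  (via Fenn)
Colne: 12  (via Jorvik)
Pirton: 13  (via Orton)
Wendle: 13  (via Jorvik)
Eskin: 17  (via Jorvik)
Brook: 17  (via Pirton)
Shortest route: Fenn–Orton–Pirton–Brook = 17 km.

17 km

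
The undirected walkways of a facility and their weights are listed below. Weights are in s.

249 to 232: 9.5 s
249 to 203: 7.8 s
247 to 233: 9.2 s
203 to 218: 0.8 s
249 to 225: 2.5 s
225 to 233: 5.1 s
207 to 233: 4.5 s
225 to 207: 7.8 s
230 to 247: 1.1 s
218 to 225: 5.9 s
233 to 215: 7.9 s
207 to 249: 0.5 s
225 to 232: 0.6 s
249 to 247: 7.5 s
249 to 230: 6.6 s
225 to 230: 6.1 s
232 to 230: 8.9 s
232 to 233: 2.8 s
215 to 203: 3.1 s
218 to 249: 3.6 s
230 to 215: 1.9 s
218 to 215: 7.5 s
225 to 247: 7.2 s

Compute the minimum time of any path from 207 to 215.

Compare a few routes:
207 → 249 → 225 → 230 → 215: 0.5+2.5+6.1+1.9 = 11
207 → 249 → 230 → 215: 0.5+6.6+1.9 = 9
207 → 249 → 218 → 203 → 215: 0.5+3.6+0.8+3.1 = 8
207 → 249 → 247 → 230 → 215: 0.5+7.5+1.1+1.9 = 11
Cheapest is 207 → 249 → 218 → 203 → 215 at 8 s.

8 s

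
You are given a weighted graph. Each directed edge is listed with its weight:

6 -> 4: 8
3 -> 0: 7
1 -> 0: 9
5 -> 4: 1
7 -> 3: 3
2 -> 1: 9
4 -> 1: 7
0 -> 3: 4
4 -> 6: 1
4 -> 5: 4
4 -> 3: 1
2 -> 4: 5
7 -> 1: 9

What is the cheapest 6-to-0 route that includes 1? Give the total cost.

Best 6 to 1: 6–4–1 costing 15
Best 1 to 0: 1–0 costing 9
Total via 1: 15 + 9 = 24.

24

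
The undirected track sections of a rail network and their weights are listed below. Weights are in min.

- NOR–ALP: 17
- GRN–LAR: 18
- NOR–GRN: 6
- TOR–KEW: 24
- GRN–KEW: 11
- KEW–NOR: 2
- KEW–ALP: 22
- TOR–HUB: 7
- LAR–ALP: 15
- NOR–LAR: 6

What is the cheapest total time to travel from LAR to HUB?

Compare a few routes:
LAR–NOR–GRN–KEW–TOR–HUB: 6+6+11+24+7 = 54
LAR–GRN–KEW–TOR–HUB: 18+11+24+7 = 60
LAR–GRN–NOR–KEW–TOR–HUB: 18+6+2+24+7 = 57
LAR–NOR–KEW–TOR–HUB: 6+2+24+7 = 39
Cheapest is LAR–NOR–KEW–TOR–HUB at 39 min.

39 min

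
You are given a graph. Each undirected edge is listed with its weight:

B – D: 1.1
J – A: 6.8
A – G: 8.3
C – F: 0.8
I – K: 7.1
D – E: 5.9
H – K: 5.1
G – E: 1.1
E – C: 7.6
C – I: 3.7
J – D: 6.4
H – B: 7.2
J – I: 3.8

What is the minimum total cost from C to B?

14.6

Enumerating some paths:
C–I–J–D–B: 3.7+3.8+6.4+1.1 = 15
C–E–D–B: 7.6+5.9+1.1 = 14.6
C–I–J–A–G–E–D–B: 3.7+3.8+6.8+8.3+1.1+5.9+1.1 = 30.7
C–I–K–H–B: 3.7+7.1+5.1+7.2 = 23.1
The minimum is 14.6 via C–E–D–B.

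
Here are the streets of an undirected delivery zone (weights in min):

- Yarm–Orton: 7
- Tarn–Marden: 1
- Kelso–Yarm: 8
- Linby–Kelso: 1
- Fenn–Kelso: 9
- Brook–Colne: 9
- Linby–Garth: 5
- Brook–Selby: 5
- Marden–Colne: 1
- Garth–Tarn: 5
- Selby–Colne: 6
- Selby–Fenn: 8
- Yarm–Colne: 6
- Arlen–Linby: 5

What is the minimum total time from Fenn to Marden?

Settle nodes by increasing distance from Fenn:
Fenn: 0
Selby: 8  (via Fenn)
Kelso: 9  (via Fenn)
Linby: 10  (via Kelso)
Brook: 13  (via Selby)
Colne: 14  (via Selby)
Arlen: 15  (via Linby)
Garth: 15  (via Linby)
Marden: 15  (via Colne)
Shortest route: Fenn–Selby–Colne–Marden = 15 min.

15 min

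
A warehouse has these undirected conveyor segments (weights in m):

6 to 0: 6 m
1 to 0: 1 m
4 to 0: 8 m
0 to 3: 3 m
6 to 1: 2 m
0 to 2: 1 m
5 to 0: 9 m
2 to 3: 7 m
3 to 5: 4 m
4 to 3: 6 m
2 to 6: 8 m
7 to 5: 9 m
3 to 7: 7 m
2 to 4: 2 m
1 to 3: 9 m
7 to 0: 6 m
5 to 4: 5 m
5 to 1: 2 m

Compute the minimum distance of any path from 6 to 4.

6 m

Candidate routes:
6 → 0 → 2 → 4: 6+1+2 = 9
6 → 1 → 0 → 2 → 4: 2+1+1+2 = 6
6 → 1 → 5 → 4: 2+2+5 = 9
The minimum is 6 m via 6 → 1 → 0 → 2 → 4.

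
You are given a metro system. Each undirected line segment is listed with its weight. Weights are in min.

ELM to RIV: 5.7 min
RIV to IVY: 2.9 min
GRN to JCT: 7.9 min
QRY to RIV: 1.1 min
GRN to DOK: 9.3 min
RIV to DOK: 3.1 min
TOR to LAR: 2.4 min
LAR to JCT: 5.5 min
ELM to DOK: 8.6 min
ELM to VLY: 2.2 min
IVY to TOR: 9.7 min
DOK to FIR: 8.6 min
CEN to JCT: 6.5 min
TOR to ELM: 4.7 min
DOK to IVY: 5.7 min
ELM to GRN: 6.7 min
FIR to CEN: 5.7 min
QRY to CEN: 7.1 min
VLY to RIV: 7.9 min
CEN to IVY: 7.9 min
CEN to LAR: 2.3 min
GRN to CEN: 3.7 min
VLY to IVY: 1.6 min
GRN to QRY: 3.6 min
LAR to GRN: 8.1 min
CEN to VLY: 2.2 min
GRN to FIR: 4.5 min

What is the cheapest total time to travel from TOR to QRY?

11.5 min

Compare a few routes:
TOR → LAR → CEN → QRY: 2.4+2.3+7.1 = 11.8
TOR → ELM → RIV → QRY: 4.7+5.7+1.1 = 11.5
Cheapest is TOR → ELM → RIV → QRY at 11.5 min.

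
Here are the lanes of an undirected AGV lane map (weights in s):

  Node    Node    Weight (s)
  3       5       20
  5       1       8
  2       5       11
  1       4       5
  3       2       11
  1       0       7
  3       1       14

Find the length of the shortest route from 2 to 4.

24 s

Running Dijkstra from 2:
2: 0
3: 11  (via 2)
5: 11  (via 2)
1: 19  (via 5)
4: 24  (via 1)
Shortest route: 2–5–1–4 = 24 s.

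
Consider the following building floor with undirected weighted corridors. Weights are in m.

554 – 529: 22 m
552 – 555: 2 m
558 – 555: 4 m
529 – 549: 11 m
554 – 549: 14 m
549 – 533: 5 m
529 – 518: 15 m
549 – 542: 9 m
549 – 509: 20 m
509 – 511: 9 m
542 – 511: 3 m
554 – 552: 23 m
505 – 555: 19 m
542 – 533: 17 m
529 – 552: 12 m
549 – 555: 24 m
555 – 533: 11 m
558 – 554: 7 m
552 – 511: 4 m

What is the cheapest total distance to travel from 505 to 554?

Candidate routes:
505 → 555 → 558 → 554: 19+4+7 = 30
505 → 555 → 552 → 511 → 542 → 549 → 554: 19+2+4+3+9+14 = 51
505 → 555 → 533 → 549 → 554: 19+11+5+14 = 49
505 → 555 → 552 → 554: 19+2+23 = 44
The minimum is 30 m via 505 → 555 → 558 → 554.

30 m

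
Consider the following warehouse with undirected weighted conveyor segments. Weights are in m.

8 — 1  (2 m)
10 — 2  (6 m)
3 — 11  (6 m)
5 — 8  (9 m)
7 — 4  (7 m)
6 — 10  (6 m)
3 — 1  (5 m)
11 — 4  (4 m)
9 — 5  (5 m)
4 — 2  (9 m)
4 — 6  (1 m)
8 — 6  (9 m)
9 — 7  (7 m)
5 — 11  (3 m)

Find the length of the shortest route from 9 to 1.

Running Dijkstra from 9:
9: 0
5: 5  (via 9)
7: 7  (via 9)
11: 8  (via 5)
4: 12  (via 11)
6: 13  (via 4)
3: 14  (via 11)
8: 14  (via 5)
1: 16  (via 8)
Shortest route: 9–5–8–1 = 16 m.

16 m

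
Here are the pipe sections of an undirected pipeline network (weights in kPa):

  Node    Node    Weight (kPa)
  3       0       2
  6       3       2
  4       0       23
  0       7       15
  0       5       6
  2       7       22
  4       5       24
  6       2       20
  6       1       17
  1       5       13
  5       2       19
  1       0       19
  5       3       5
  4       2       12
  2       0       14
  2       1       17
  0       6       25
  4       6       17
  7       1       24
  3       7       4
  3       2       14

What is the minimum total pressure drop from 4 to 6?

17 kPa

Candidate routes:
4 - 0 - 3 - 6: 23+2+2 = 27
4 - 6: 17 = 17
Cheapest is 4 - 6 at 17 kPa.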